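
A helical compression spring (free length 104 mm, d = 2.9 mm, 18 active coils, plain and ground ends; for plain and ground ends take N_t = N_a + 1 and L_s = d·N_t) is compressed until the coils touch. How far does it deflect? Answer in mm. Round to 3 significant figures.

N_t = 19; L_s = 2.9·19 = 55.1 mm
δ_solid = L₀ − L_s = 104 − 55.1 = 48.9 mm

48.9 mm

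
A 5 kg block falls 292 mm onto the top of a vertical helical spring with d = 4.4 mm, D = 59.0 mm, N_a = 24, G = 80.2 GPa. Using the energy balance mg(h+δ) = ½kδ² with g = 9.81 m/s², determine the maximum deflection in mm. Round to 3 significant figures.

k = Gd⁴/(8D³N_a) = (80.2×10³)(4.4⁴)/(8·59.0³·24) = 0.7623 N/mm
W = mg = 5 × 9.81 = 49.05 N
½kδ² − Wδ − Wh = 0 → δ = (W + √(W² + 2kWh))/k
δ = (49.05 + √(2405.9 + 21836.3))/0.7623 = (49.05 + 155.7)/0.7623 = 268.59 mm

269 mm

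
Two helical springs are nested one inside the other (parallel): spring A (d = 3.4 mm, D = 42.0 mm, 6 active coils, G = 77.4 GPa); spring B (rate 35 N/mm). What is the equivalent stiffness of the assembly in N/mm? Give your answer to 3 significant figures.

k_A = Gd⁴/(8D³N_a) = (77.4×10³)(3.4⁴)/(8·42.0³·6) = 2.9085 N/mm
Parallel: k_eq = 2.9085 + 35 = 37.908 N/mm

37.9 N/mm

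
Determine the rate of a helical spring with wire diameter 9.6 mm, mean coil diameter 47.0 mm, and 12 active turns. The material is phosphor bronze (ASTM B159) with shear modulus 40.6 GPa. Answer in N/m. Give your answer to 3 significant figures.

34600 N/m

k = Gd⁴/(8D³N_a) = (40.6×10³ × 9.6⁴) / (8 × 47.0³ × 12)
  = 3.44835e+08 / 9.96701e+06 = 34.598 N/mm = 34598 N/m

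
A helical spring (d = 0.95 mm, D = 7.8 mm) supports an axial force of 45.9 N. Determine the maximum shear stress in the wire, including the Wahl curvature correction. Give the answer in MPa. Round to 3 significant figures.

1250 MPa

Spring index C = D/d = 7.8/0.95 = 8.2105
K_W = (4C−1)/(4C−4) + 0.615/C = 31.842/28.842 + 0.0749 = 1.1789
τ₀ = 8FD/(πd³) = 8·45.9·7.8/(π·0.95³) = 2864.16/2.6935 = 1063.4 MPa
τ_max = K·τ₀ = 1.1789 × 1063.4 = 1253.6 MPa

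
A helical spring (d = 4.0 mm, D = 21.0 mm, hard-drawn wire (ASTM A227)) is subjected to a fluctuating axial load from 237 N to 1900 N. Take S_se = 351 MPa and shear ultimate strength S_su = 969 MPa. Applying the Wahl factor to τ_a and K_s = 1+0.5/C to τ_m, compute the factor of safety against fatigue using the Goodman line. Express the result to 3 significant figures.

0.280

C = D/d = 21.0/4.0 = 5.2500; K_W = (4C−1)/(4C−4)+0.615/C = 1.2936; K_s = 1+0.5/C = 1.0952
F_a = (F_max−F_min)/2 = 831.5 N; F_m = (F_max+F_min)/2 = 1068.5 N
τ_a = K_W·8F_aD/(πd³) = 1.2936 × 694.77 = 898.77 MPa
τ_m = K_s·8F_mD/(πd³) = 1.0952 × 892.8 = 977.83 MPa
Goodman: 1/n_f = τ_a/S_se + τ_m/S_su = 898.77/351 + 977.83/969 = 2.56058 + 1.00911 = 3.5697
n_f = 1/3.5697 = 0.2801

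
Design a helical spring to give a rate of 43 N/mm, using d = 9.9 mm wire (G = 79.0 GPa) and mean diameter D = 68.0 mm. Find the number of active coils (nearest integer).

N_a = Gd⁴/(8D³k) = (79.0×10³ × 9.9⁴)/(8 × 68.0³ × 43)
    = 7.58871e+08 / 1.08165e+08 = 7.016 → 7 coils

7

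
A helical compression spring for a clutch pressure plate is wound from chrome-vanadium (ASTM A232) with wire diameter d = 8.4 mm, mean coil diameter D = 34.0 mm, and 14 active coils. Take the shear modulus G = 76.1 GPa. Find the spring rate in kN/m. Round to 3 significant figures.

k = Gd⁴/(8D³N_a) = (76.1×10³ × 8.4⁴) / (8 × 34.0³ × 14)
  = 3.7888e+08 / 4.40205e+06 = 86.069 N/mm

86.1 kN/m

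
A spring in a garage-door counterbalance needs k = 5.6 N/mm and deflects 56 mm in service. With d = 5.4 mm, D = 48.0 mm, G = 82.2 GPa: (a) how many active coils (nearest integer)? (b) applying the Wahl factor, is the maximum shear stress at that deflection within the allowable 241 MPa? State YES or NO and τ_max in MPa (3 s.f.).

N_a = Gd⁴/(8D³k) = (82.2×10³)(5.4⁴)/(8·48.0³·5.6) = 14.11 → N_a = 14
Actual rate k = Gd⁴/(8D³·14) = 5.6429 N/mm
Working load F = kδ = 5.6429·56 = 316 N
C = 48.0/5.4 = 8.8889; K_W = (4C−1)/(4C−4)+0.615/C = 1.1643
τ_max = K_W·8FD/(πd³) = 1.1643·245.3 = 285.59 MPa
τ_max > 241 MPa → exceeds allowable

(a) 14 coils; (b) NO, τ_max = 286 MPa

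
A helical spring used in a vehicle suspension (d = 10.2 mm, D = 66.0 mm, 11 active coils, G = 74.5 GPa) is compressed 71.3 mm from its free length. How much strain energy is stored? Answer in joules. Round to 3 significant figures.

81.0 J

k = Gd⁴/(8D³N_a) = (74.5×10³)(10.2⁴)/(8·66.0³·11) = 31.874 N/mm
U = ½kδ² = 0.5 × 31.874 × 71.3² = 81020 N·mm = 81.02 J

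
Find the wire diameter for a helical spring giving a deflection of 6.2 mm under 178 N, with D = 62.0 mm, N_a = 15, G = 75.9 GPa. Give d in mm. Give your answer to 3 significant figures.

10.2 mm

Required rate k = F/δ = 178/6.2 = 28.71 N/mm
d = (8D³N_a·k / G)^(1/4) = (8·62.0³·15·28.71 / (75.9×10³))^0.25
  = (10818)^0.25 = 10.1985 mm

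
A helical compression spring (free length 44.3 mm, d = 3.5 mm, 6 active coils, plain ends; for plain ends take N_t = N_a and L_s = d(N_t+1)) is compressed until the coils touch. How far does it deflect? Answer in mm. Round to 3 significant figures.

19.8 mm

N_t = 6; L_s = 3.5·7 = 24.5 mm
δ_solid = L₀ − L_s = 44.3 − 24.5 = 19.8 mm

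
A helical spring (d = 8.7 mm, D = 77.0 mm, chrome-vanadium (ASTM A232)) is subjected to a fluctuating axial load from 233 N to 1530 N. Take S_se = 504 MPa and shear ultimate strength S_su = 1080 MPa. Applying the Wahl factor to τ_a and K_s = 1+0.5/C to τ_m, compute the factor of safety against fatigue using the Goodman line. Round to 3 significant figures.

C = D/d = 77.0/8.7 = 8.8506; K_W = (4C−1)/(4C−4)+0.615/C = 1.1650; K_s = 1+0.5/C = 1.0565
F_a = (F_max−F_min)/2 = 648.5 N; F_m = (F_max+F_min)/2 = 881.5 N
τ_a = K_W·8F_aD/(πd³) = 1.1650 × 193.1 = 224.97 MPa
τ_m = K_s·8F_mD/(πd³) = 1.0565 × 262.48 = 277.31 MPa
Goodman: 1/n_f = τ_a/S_se + τ_m/S_su = 224.97/504 + 277.31/1080 = 0.44636 + 0.25677 = 0.70313
n_f = 1/0.70313 = 1.422

1.42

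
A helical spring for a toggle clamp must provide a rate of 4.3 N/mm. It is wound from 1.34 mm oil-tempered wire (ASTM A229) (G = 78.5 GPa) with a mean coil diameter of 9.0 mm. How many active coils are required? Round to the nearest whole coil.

N_a = Gd⁴/(8D³k) = (78.5×10³ × 1.34⁴)/(8 × 9.0³ × 4.3)
    = 253098 / 25077.6 = 10.09 → 10 coils

10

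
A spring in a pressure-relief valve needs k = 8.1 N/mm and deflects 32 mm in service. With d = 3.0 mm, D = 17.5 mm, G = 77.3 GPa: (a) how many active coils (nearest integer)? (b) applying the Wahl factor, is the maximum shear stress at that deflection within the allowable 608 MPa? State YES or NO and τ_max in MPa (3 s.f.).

N_a = Gd⁴/(8D³k) = (77.3×10³)(3.0⁴)/(8·17.5³·8.1) = 18.03 → N_a = 18
Actual rate k = Gd⁴/(8D³·18) = 8.1131 N/mm
Working load F = kδ = 8.1131·32 = 259.62 N
C = 17.5/3.0 = 5.8333; K_W = (4C−1)/(4C−4)+0.615/C = 1.2606
τ_max = K_W·8FD/(πd³) = 1.2606·428.5 = 540.17 MPa
τ_max ≤ 608 MPa → acceptable

(a) 18 coils; (b) YES, τ_max = 540 MPa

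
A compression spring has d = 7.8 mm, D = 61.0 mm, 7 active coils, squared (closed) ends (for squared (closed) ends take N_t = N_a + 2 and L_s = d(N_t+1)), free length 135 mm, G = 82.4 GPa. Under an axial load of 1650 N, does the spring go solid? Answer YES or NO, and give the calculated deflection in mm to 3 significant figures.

k = Gd⁴/(8D³N_a) = (82.4×10³)(7.8⁴)/(8·61.0³·7) = 23.995 N/mm
N_t = 9; L_s = 7.8·10 = 78 mm; δ_solid = L₀ − L_s = 135 − 78 = 57 mm
δ = F/k = 1650/23.995 = 68.763 mm
δ ≥ δ_solid → spring goes solid

YES, δ = 68.8 mm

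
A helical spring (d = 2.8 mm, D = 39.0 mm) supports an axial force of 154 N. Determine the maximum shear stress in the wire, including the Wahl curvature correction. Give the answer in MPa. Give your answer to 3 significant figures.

768 MPa

Spring index C = D/d = 39.0/2.8 = 13.9286
K_W = (4C−1)/(4C−4) + 0.615/C = 54.714/51.714 + 0.0442 = 1.1022
τ₀ = 8FD/(πd³) = 8·154·39.0/(π·2.8³) = 48048/68.964 = 696.71 MPa
τ_max = K·τ₀ = 1.1022 × 696.71 = 767.89 MPa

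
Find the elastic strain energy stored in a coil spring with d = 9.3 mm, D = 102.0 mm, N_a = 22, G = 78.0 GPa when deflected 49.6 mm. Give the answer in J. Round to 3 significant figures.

k = Gd⁴/(8D³N_a) = (78.0×10³)(9.3⁴)/(8·102.0³·22) = 3.124 N/mm
U = ½kδ² = 0.5 × 3.124 × 49.6² = 3842.8 N·mm = 3.8428 J

3.84 J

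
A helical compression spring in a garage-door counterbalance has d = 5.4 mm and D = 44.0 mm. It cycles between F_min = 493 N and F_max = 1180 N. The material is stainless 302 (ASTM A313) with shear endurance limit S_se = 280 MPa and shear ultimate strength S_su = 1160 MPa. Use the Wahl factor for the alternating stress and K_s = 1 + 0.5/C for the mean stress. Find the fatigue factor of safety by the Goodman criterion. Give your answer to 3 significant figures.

C = D/d = 44.0/5.4 = 8.1481; K_W = (4C−1)/(4C−4)+0.615/C = 1.1804; K_s = 1+0.5/C = 1.0614
F_a = (F_max−F_min)/2 = 343.5 N; F_m = (F_max+F_min)/2 = 836.5 N
τ_a = K_W·8F_aD/(πd³) = 1.1804 × 244.42 = 288.51 MPa
τ_m = K_s·8F_mD/(πd³) = 1.0614 × 595.22 = 631.74 MPa
Goodman: 1/n_f = τ_a/S_se + τ_m/S_su = 288.51/280 + 631.74/1160 = 1.03041 + 0.54461 = 1.575
n_f = 1/1.575 = 0.6349

0.635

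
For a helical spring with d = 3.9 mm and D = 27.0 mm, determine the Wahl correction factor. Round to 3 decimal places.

C = D/d = 27.0/3.9 = 6.9231
K_W = (4C−1)/(4C−4) + 0.615/C = 26.692/23.692 + 0.0888 = 1.2155

1.215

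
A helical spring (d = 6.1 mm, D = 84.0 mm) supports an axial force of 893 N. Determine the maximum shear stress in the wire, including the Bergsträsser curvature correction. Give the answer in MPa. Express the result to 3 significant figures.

922 MPa

Spring index C = D/d = 84.0/6.1 = 13.7705
K_B = (4C+2)/(4C−3) = 57.082/52.082 = 1.0960
τ₀ = 8FD/(πd³) = 8·893·84.0/(π·6.1³) = 600096/713.08 = 841.55 MPa
τ_max = K·τ₀ = 1.0960 × 841.55 = 922.34 MPa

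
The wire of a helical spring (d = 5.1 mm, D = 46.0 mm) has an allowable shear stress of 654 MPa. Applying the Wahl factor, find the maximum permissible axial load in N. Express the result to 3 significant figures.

638 N

C = D/d = 46.0/5.1 = 9.0196
K_W = (4C−1)/(4C−4) + 0.615/C = 35.078/32.078 + 0.0682 = 1.1617
τ_max = K·8FD/(πd³) → F_max = τ_allow·πd³/(8DK)
F_max = 654·π·5.1³/(8·46.0·1.1617) = 2.7254e+05/427.51 = 637.52 N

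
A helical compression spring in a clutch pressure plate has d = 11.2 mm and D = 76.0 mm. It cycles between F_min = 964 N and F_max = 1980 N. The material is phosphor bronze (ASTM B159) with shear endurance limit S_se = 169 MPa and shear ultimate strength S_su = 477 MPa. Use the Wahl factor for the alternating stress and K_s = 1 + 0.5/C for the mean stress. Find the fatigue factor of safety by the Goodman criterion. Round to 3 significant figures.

1.04

C = D/d = 76.0/11.2 = 6.7857; K_W = (4C−1)/(4C−4)+0.615/C = 1.2203; K_s = 1+0.5/C = 1.0737
F_a = (F_max−F_min)/2 = 508 N; F_m = (F_max+F_min)/2 = 1472 N
τ_a = K_W·8F_aD/(πd³) = 1.2203 × 69.978 = 85.392 MPa
τ_m = K_s·8F_mD/(πd³) = 1.0737 × 202.77 = 217.71 MPa
Goodman: 1/n_f = τ_a/S_se + τ_m/S_su = 85.392/169 + 217.71/477 = 0.50528 + 0.45642 = 0.9617
n_f = 1/0.9617 = 1.04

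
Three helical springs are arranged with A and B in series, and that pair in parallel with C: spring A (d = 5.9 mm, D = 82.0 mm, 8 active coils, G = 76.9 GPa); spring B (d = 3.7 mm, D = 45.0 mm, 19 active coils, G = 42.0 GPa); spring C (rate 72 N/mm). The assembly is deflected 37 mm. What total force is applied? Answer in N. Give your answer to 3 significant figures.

k_A = Gd⁴/(8D³N_a) = (76.9×10³)(5.9⁴)/(8·82.0³·8) = 2.6407 N/mm
k_B = Gd⁴/(8D³N_a) = (42.0×10³)(3.7⁴)/(8·45.0³·19) = 0.5683 N/mm
Springs A,B series: k_AB = 1/(1/2.6407+1/0.5683) = 0.46765 N/mm; parallel with C: k_eq = 0.46765+72 = 72.468 N/mm
F = k_eq·δ = 72.468·37 = 2681.3 N

2680 N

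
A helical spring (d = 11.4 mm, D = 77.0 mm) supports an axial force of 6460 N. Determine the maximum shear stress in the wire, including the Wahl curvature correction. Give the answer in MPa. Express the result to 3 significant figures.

Spring index C = D/d = 77.0/11.4 = 6.7544
K_W = (4C−1)/(4C−4) + 0.615/C = 26.018/23.018 + 0.0911 = 1.2214
τ₀ = 8FD/(πd³) = 8·6460·77.0/(π·11.4³) = 3.97936e+06/4654.4 = 854.97 MPa
τ_max = K·τ₀ = 1.2214 × 854.97 = 1044.2 MPa

1040 MPa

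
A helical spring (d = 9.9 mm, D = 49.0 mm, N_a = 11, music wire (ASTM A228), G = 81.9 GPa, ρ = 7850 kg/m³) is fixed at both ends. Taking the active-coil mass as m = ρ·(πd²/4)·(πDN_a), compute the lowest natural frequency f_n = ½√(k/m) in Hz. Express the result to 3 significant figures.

136 Hz

k = Gd⁴/(8D³N_a) = (81.9×10³)(9.9⁴)/(8·49.0³·11) = 75.99 N/mm = 75990 N/m
Wire length L = πDN_a = π·49.0·11 = 1693.3 mm
m = ρ·(πd²/4)·L = 7850 × 76.977×10⁻⁶ m² × 1.6933 m = 1.0232 kg
f_n = ½√(k/m) = 0.5·√(75990/1.0232) = 0.5·√(74265) = 136.26 Hz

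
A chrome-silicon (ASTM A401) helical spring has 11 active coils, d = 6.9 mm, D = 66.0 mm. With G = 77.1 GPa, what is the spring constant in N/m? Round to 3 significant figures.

k = Gd⁴/(8D³N_a) = (77.1×10³ × 6.9⁴) / (8 × 66.0³ × 11)
  = 1.74764e+08 / 2.52996e+07 = 6.9077 N/mm = 6907.7 N/m

6910 N/m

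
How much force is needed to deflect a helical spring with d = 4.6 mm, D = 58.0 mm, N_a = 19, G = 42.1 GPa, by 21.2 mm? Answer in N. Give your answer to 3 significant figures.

k = Gd⁴/(8D³N_a) = (42.1×10³)(4.6⁴)/(8·58.0³·19) = 0.6356 N/mm
F = k·δ = 0.6356 × 21.2 = 13.475 N

13.5 N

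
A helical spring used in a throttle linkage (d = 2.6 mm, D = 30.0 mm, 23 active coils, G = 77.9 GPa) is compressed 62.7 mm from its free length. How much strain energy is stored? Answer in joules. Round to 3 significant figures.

k = Gd⁴/(8D³N_a) = (77.9×10³)(2.6⁴)/(8·30.0³·23) = 0.71655 N/mm
U = ½kδ² = 0.5 × 0.71655 × 62.7² = 1408.5 N·mm = 1.4085 J

1.41 J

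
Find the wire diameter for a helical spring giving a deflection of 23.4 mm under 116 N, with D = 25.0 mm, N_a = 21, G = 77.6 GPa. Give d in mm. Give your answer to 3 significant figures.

Required rate k = F/δ = 116/23.4 = 4.9573 N/mm
d = (8D³N_a·k / G)^(1/4) = (8·25.0³·21·4.9573 / (77.6×10³))^0.25
  = (167.69)^0.25 = 3.5985 mm

3.60 mm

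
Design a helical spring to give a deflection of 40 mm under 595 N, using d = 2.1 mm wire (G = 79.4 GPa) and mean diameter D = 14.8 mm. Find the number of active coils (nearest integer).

Required rate k = F/δ = 595/40 = 14.875 N/mm
N_a = Gd⁴/(8D³k) = (79.4×10³ × 2.1⁴)/(8 × 14.8³ × 14.875)
    = 1.54418e+06 / 385773 = 4.003 → 4 coils

4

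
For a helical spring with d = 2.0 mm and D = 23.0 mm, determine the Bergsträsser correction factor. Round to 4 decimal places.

C = D/d = 23.0/2.0 = 11.5000
K_B = (4C+2)/(4C−3) = 48.000/43.000 = 1.1163

1.1163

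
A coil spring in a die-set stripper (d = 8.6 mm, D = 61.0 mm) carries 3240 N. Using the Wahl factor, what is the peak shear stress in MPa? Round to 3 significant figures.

Spring index C = D/d = 61.0/8.6 = 7.0930
K_W = (4C−1)/(4C−4) + 0.615/C = 27.372/24.372 + 0.0867 = 1.2098
τ₀ = 8FD/(πd³) = 8·3240·61.0/(π·8.6³) = 1.58112e+06/1998.2 = 791.26 MPa
τ_max = K·τ₀ = 1.2098 × 791.26 = 957.26 MPa

957 MPa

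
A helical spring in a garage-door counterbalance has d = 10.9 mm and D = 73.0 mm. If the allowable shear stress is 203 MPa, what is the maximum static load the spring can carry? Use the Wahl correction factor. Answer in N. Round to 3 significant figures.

1160 N

C = D/d = 73.0/10.9 = 6.6972
K_W = (4C−1)/(4C−4) + 0.615/C = 25.789/22.789 + 0.0918 = 1.2235
τ_max = K·8FD/(πd³) → F_max = τ_allow·πd³/(8DK)
F_max = 203·π·10.9³/(8·73.0·1.2235) = 8.259e+05/714.51 = 1155.9 N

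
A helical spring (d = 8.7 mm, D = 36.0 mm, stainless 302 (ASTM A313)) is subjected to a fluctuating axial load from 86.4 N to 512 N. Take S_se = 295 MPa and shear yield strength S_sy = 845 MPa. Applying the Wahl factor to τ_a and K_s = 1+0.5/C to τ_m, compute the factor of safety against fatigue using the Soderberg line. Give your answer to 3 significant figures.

C = D/d = 36.0/8.7 = 4.1379; K_W = (4C−1)/(4C−4)+0.615/C = 1.3876; K_s = 1+0.5/C = 1.1208
F_a = (F_max−F_min)/2 = 212.8 N; F_m = (F_max+F_min)/2 = 299.2 N
τ_a = K_W·8F_aD/(πd³) = 1.3876 × 29.625 = 41.109 MPa
τ_m = K_s·8F_mD/(πd³) = 1.1208 × 41.653 = 46.686 MPa
Soderberg: 1/n_f = τ_a/S_se + τ_m/S_sy = 41.109/295 + 46.686/845 = 0.13935 + 0.05525 = 0.1946
n_f = 1/0.1946 = 5.139

5.14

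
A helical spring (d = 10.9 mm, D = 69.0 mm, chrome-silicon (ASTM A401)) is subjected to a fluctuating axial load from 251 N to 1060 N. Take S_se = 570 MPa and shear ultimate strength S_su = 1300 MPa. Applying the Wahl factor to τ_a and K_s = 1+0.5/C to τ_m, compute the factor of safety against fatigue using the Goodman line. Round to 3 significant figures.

C = D/d = 69.0/10.9 = 6.3303; K_W = (4C−1)/(4C−4)+0.615/C = 1.2379; K_s = 1+0.5/C = 1.0790
F_a = (F_max−F_min)/2 = 404.5 N; F_m = (F_max+F_min)/2 = 655.5 N
τ_a = K_W·8F_aD/(πd³) = 1.2379 × 54.882 = 67.936 MPa
τ_m = K_s·8F_mD/(πd³) = 1.0790 × 88.937 = 95.962 MPa
Goodman: 1/n_f = τ_a/S_se + τ_m/S_su = 67.936/570 + 95.962/1300 = 0.11919 + 0.07382 = 0.193
n_f = 1/0.193 = 5.181

5.18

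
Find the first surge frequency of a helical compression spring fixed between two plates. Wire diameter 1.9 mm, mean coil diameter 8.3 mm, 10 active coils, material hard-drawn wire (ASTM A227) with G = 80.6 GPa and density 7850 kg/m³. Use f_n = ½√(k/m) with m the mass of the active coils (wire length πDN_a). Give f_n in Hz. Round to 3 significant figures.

k = Gd⁴/(8D³N_a) = (80.6×10³)(1.9⁴)/(8·8.3³·10) = 22.963 N/mm = 22963 N/m
Wire length L = πDN_a = π·8.3·10 = 260.75 mm
m = ρ·(πd²/4)·L = 7850 × 2.8353×10⁻⁶ m² × 0.26075 m = 0.0058036 kg
f_n = ½√(k/m) = 0.5·√(22963/0.0058036) = 0.5·√(3.9567e+06) = 994.57 Hz

995 Hz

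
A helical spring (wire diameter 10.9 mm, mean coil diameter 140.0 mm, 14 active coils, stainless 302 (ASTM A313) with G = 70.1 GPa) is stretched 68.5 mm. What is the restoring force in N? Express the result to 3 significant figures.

221 N

k = Gd⁴/(8D³N_a) = (70.1×10³)(10.9⁴)/(8·140.0³·14) = 3.2197 N/mm
F = k·δ = 3.2197 × 68.5 = 220.55 N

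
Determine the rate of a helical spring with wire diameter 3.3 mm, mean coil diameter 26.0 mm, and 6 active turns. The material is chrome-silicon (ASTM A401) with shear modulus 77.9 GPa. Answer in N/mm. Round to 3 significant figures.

11.0 N/mm

k = Gd⁴/(8D³N_a) = (77.9×10³ × 3.3⁴) / (8 × 26.0³ × 6)
  = 9.23832e+06 / 843648 = 10.95 N/mm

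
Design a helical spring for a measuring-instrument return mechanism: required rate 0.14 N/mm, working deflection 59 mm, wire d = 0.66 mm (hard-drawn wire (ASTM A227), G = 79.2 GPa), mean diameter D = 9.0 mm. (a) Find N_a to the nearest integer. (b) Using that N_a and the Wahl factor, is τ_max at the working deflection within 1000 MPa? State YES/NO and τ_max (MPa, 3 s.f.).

(a) 18 coils; (b) YES, τ_max = 744 MPa

N_a = Gd⁴/(8D³k) = (79.2×10³)(0.66⁴)/(8·9.0³·0.14) = 18.41 → N_a = 18
Actual rate k = Gd⁴/(8D³·18) = 0.14316 N/mm
Working load F = kδ = 0.14316·59 = 8.4462 N
C = 9.0/0.66 = 13.6364; K_W = (4C−1)/(4C−4)+0.615/C = 1.1045
τ_max = K_W·8FD/(πd³) = 1.1045·673.31 = 743.64 MPa
τ_max ≤ 1000 MPa → acceptable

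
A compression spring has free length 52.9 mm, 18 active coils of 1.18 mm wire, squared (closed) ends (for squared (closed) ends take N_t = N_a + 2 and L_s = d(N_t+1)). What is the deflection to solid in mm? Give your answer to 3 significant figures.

N_t = 20; L_s = 1.18·21 = 24.78 mm
δ_solid = L₀ − L_s = 52.9 − 24.78 = 28.12 mm

28.1 mm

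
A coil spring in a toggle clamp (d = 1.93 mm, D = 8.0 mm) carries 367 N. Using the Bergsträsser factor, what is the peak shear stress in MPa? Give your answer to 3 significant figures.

1420 MPa

Spring index C = D/d = 8.0/1.93 = 4.1451
K_B = (4C+2)/(4C−3) = 18.580/13.580 = 1.3682
τ₀ = 8FD/(πd³) = 8·367·8.0/(π·1.93³) = 23488/22.585 = 1040 MPa
τ_max = K·τ₀ = 1.3682 × 1040 = 1422.9 MPa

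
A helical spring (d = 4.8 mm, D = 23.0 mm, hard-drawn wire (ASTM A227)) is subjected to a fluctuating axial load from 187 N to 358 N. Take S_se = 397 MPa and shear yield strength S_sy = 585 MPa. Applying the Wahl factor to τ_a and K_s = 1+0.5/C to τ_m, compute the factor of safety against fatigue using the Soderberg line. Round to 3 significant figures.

2.36

C = D/d = 23.0/4.8 = 4.7917; K_W = (4C−1)/(4C−4)+0.615/C = 1.3262; K_s = 1+0.5/C = 1.1043
F_a = (F_max−F_min)/2 = 85.5 N; F_m = (F_max+F_min)/2 = 272.5 N
τ_a = K_W·8F_aD/(πd³) = 1.3262 × 45.28 = 60.049 MPa
τ_m = K_s·8F_mD/(πd³) = 1.1043 × 144.31 = 159.37 MPa
Soderberg: 1/n_f = τ_a/S_se + τ_m/S_sy = 60.049/397 + 159.37/585 = 0.15126 + 0.27243 = 0.42369
n_f = 1/0.42369 = 2.36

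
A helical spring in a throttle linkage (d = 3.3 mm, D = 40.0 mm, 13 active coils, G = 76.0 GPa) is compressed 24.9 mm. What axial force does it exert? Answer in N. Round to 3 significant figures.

33.7 N

k = Gd⁴/(8D³N_a) = (76.0×10³)(3.3⁴)/(8·40.0³·13) = 1.3541 N/mm
F = k·δ = 1.3541 × 24.9 = 33.718 N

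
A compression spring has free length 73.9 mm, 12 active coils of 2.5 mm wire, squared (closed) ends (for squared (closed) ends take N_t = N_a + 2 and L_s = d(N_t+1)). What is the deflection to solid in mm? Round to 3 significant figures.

N_t = 14; L_s = 2.5·15 = 37.5 mm
δ_solid = L₀ − L_s = 73.9 − 37.5 = 36.4 mm

36.4 mm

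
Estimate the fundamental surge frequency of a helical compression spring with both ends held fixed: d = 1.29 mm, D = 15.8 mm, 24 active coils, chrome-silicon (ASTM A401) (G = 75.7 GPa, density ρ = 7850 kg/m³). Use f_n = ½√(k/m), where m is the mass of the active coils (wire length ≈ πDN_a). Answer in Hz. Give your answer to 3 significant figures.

75.2 Hz

k = Gd⁴/(8D³N_a) = (75.7×10³)(1.29⁴)/(8·15.8³·24) = 0.27681 N/mm = 276.81 N/m
Wire length L = πDN_a = π·15.8·24 = 1191.3 mm
m = ρ·(πd²/4)·L = 7850 × 1.307×10⁻⁶ m² × 1.1913 m = 0.012222 kg
f_n = ½√(k/m) = 0.5·√(276.81/0.012222) = 0.5·√(22648) = 75.246 Hz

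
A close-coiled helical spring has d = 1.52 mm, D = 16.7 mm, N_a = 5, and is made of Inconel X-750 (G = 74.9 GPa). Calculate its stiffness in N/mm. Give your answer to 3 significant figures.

k = Gd⁴/(8D³N_a) = (74.9×10³ × 1.52⁴) / (8 × 16.7³ × 5)
  = 399812 / 186299 = 2.1461 N/mm

2.15 N/mm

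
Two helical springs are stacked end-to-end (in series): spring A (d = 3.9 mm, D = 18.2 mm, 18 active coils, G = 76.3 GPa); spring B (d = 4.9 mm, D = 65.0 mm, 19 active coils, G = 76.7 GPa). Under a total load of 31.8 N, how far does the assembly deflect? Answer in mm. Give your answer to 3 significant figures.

k_A = Gd⁴/(8D³N_a) = (76.3×10³)(3.9⁴)/(8·18.2³·18) = 20.333 N/mm
k_B = Gd⁴/(8D³N_a) = (76.7×10³)(4.9⁴)/(8·65.0³·19) = 1.0592 N/mm
Series: 1/k_eq = 1/20.333 + 1/1.0592 = 0.99325; k_eq = 1.0068 N/mm
δ = F/k_eq = 31.8/1.0068 = 31.585 mm

31.6 mm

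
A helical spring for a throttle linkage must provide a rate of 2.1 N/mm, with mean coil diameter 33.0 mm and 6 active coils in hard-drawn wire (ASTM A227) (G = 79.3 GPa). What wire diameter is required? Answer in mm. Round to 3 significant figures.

d = (8D³N_a·k / G)^(1/4) = (8·33.0³·6·2.1 / (79.3×10³))^0.25
  = (45.68)^0.25 = 2.5998 mm

2.60 mm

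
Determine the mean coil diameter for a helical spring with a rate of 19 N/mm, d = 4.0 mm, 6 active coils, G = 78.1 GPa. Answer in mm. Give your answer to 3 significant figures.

D = (Gd⁴/(8N_a·k))^(1/3) = (78.1×10³·4.0⁴/(8·6·19))^(1/3)
  = (21922.8)^(1/3) = 27.9876 mm

28.0 mm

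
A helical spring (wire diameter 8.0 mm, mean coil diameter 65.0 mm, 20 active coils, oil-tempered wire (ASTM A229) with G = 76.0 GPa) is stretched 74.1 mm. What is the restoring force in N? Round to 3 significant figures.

k = Gd⁴/(8D³N_a) = (76.0×10³)(8.0⁴)/(8·65.0³·20) = 7.0846 N/mm
F = k·δ = 7.0846 × 74.1 = 524.97 N

525 N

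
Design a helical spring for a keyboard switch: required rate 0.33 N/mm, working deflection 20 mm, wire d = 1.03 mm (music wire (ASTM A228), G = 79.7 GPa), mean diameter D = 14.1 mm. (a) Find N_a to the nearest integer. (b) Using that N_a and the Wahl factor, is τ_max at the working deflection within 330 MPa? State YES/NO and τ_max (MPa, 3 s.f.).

N_a = Gd⁴/(8D³k) = (79.7×10³)(1.03⁴)/(8·14.1³·0.33) = 12.12 → N_a = 12
Actual rate k = Gd⁴/(8D³·12) = 0.33333 N/mm
Working load F = kδ = 0.33333·20 = 6.6667 N
C = 14.1/1.03 = 13.6893; K_W = (4C−1)/(4C−4)+0.615/C = 1.1040
τ_max = K_W·8FD/(πd³) = 1.1040·219.06 = 241.85 MPa
τ_max ≤ 330 MPa → acceptable

(a) 12 coils; (b) YES, τ_max = 242 MPa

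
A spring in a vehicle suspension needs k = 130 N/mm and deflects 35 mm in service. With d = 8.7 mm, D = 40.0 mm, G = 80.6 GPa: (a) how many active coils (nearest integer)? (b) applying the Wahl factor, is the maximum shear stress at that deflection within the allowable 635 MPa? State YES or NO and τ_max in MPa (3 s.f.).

N_a = Gd⁴/(8D³k) = (80.6×10³)(8.7⁴)/(8·40.0³·130) = 6.937 → N_a = 7
Actual rate k = Gd⁴/(8D³·7) = 128.84 N/mm
Working load F = kδ = 128.84·35 = 4509.3 N
C = 40.0/8.7 = 4.5977; K_W = (4C−1)/(4C−4)+0.615/C = 1.3422
τ_max = K_W·8FD/(πd³) = 1.3422·697.52 = 936.23 MPa
τ_max > 635 MPa → exceeds allowable

(a) 7 coils; (b) NO, τ_max = 936 MPa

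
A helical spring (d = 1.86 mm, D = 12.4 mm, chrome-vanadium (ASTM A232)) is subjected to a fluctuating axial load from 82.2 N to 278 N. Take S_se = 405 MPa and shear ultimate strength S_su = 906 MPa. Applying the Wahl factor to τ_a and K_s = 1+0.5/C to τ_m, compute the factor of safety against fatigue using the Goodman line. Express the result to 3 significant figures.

C = D/d = 12.4/1.86 = 6.6667; K_W = (4C−1)/(4C−4)+0.615/C = 1.2246; K_s = 1+0.5/C = 1.0750
F_a = (F_max−F_min)/2 = 97.9 N; F_m = (F_max+F_min)/2 = 180.1 N
τ_a = K_W·8F_aD/(πd³) = 1.2246 × 480.4 = 588.3 MPa
τ_m = K_s·8F_mD/(πd³) = 1.0750 × 883.76 = 950.05 MPa
Goodman: 1/n_f = τ_a/S_se + τ_m/S_su = 588.3/405 + 950.05/906 = 1.45260 + 1.04862 = 2.5012
n_f = 1/2.5012 = 0.3998

0.400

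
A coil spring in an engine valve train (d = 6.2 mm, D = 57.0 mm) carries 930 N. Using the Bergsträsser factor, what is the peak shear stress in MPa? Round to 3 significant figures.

650 MPa

Spring index C = D/d = 57.0/6.2 = 9.1935
K_B = (4C+2)/(4C−3) = 38.774/33.774 = 1.1480
τ₀ = 8FD/(πd³) = 8·930·57.0/(π·6.2³) = 424080/748.73 = 566.4 MPa
τ_max = K·τ₀ = 1.1480 × 566.4 = 650.25 MPa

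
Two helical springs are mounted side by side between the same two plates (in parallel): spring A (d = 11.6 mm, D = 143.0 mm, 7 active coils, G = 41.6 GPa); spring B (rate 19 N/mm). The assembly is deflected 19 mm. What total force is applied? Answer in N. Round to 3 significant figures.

448 N

k_A = Gd⁴/(8D³N_a) = (41.6×10³)(11.6⁴)/(8·143.0³·7) = 4.5997 N/mm
Parallel: k_eq = 4.5997 + 19 = 23.6 N/mm
F = k_eq·δ = 23.6·19 = 448.39 N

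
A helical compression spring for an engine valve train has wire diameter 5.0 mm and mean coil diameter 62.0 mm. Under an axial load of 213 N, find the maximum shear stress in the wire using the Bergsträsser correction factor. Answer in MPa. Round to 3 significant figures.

Spring index C = D/d = 62.0/5.0 = 12.4000
K_B = (4C+2)/(4C−3) = 51.600/46.600 = 1.1073
τ₀ = 8FD/(πd³) = 8·213·62.0/(π·5.0³) = 105648/392.7 = 269.03 MPa
τ_max = K·τ₀ = 1.1073 × 269.03 = 297.9 MPa

298 MPa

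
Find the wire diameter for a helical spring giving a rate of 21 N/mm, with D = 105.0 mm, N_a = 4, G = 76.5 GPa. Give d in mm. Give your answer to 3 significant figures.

10.0 mm

d = (8D³N_a·k / G)^(1/4) = (8·105.0³·4·21 / (76.5×10³))^0.25
  = (10169)^0.25 = 10.0420 mm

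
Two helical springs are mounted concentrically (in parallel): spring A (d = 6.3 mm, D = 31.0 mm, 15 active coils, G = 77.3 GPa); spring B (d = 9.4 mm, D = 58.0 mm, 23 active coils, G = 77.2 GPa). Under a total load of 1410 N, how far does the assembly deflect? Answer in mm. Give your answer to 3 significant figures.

k_A = Gd⁴/(8D³N_a) = (77.3×10³)(6.3⁴)/(8·31.0³·15) = 34.062 N/mm
k_B = Gd⁴/(8D³N_a) = (77.2×10³)(9.4⁴)/(8·58.0³·23) = 16.789 N/mm
Parallel: k_eq = 34.062 + 16.789 = 50.851 N/mm
δ = F/k_eq = 1410/50.851 = 27.728 mm

27.7 mm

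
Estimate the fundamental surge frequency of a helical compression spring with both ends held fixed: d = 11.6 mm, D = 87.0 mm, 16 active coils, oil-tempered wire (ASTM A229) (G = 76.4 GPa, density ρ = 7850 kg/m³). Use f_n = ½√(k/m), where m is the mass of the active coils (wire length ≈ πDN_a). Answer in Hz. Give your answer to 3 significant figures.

33.6 Hz

k = Gd⁴/(8D³N_a) = (76.4×10³)(11.6⁴)/(8·87.0³·16) = 16.412 N/mm = 16412 N/m
Wire length L = πDN_a = π·87.0·16 = 4373.1 mm
m = ρ·(πd²/4)·L = 7850 × 105.68×10⁻⁶ m² × 4.3731 m = 3.628 kg
f_n = ½√(k/m) = 0.5·√(16412/3.628) = 0.5·√(4523.7) = 33.629 Hz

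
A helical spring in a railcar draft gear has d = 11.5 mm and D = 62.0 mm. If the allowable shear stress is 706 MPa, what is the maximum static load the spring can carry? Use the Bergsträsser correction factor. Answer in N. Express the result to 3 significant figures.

C = D/d = 62.0/11.5 = 5.3913
K_B = (4C+2)/(4C−3) = 23.565/18.565 = 1.2693
τ_max = K·8FD/(πd³) → F_max = τ_allow·πd³/(8DK)
F_max = 706·π·11.5³/(8·62.0·1.2693) = 3.3732e+06/629.58 = 5357.9 N

5360 N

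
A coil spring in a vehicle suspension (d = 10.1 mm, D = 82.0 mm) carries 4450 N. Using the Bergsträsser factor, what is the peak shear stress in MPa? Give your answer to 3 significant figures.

Spring index C = D/d = 82.0/10.1 = 8.1188
K_B = (4C+2)/(4C−3) = 34.475/29.475 = 1.1696
τ₀ = 8FD/(πd³) = 8·4450·82.0/(π·10.1³) = 2.9192e+06/3236.8 = 901.88 MPa
τ_max = K·τ₀ = 1.1696 × 901.88 = 1054.9 MPa

1050 MPa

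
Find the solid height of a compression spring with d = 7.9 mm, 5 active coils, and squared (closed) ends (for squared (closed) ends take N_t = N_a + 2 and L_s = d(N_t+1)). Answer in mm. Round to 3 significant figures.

squared (closed) ends: N_t = N_a + 2 = 5 + 2 = 7
L_s = d·(N_t+1) = 7.9 × 8 = 63.2 mm

63.2 mm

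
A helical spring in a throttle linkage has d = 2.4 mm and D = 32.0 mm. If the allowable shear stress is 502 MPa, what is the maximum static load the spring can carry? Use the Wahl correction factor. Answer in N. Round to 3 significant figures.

76.9 N

C = D/d = 32.0/2.4 = 13.3333
K_W = (4C−1)/(4C−4) + 0.615/C = 52.333/49.333 + 0.0461 = 1.1069
τ_max = K·8FD/(πd³) → F_max = τ_allow·πd³/(8DK)
F_max = 502·π·2.4³/(8·32.0·1.1069) = 21802/283.38 = 76.935 N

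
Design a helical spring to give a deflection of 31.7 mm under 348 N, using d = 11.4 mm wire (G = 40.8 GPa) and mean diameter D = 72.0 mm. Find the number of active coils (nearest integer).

21

Required rate k = F/δ = 348/31.7 = 10.978 N/mm
N_a = Gd⁴/(8D³k) = (40.8×10³ × 11.4⁴)/(8 × 72.0³ × 10.978)
    = 6.89096e+08 / 3.27799e+07 = 21.02 → 21 coils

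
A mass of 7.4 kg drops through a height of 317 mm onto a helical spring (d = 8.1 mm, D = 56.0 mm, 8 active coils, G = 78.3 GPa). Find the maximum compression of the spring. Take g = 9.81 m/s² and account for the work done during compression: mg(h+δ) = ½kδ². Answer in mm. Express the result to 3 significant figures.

41.7 mm

k = Gd⁴/(8D³N_a) = (78.3×10³)(8.1⁴)/(8·56.0³·8) = 29.989 N/mm
W = mg = 7.4 × 9.81 = 72.594 N
½kδ² − Wδ − Wh = 0 → δ = (W + √(W² + 2kWh))/k
δ = (72.594 + √(5269.9 + 1.38022e+06))/29.989 = (72.594 + 1177.1)/29.989 = 41.671 mm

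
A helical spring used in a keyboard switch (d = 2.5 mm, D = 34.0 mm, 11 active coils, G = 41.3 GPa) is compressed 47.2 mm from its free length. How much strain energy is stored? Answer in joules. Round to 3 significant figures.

k = Gd⁴/(8D³N_a) = (41.3×10³)(2.5⁴)/(8·34.0³·11) = 0.46643 N/mm
U = ½kδ² = 0.5 × 0.46643 × 47.2² = 519.57 N·mm = 0.51957 J

0.520 J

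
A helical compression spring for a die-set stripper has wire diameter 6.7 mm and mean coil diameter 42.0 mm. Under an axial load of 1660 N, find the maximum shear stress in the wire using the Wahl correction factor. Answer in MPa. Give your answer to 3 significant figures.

Spring index C = D/d = 42.0/6.7 = 6.2687
K_W = (4C−1)/(4C−4) + 0.615/C = 24.075/21.075 + 0.0981 = 1.2405
τ₀ = 8FD/(πd³) = 8·1660·42.0/(π·6.7³) = 557760/944.87 = 590.3 MPa
τ_max = K·τ₀ = 1.2405 × 590.3 = 732.24 MPa

732 MPa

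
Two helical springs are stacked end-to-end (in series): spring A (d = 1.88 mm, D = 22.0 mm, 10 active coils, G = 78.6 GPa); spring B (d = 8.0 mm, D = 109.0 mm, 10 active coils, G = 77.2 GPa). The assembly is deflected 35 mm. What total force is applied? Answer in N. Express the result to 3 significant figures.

k_A = Gd⁴/(8D³N_a) = (78.6×10³)(1.88⁴)/(8·22.0³·10) = 1.1526 N/mm
k_B = Gd⁴/(8D³N_a) = (77.2×10³)(8.0⁴)/(8·109.0³·10) = 3.0522 N/mm
Series: 1/k_eq = 1/1.1526 + 1/3.0522 = 1.1952; k_eq = 0.83668 N/mm
F = k_eq·δ = 0.83668·35 = 29.284 N

29.3 N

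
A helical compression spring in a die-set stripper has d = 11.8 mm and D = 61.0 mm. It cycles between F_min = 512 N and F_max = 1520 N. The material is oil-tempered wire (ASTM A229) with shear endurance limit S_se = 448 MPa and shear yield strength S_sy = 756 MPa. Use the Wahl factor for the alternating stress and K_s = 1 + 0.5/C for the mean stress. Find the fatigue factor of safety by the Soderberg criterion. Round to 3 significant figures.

C = D/d = 61.0/11.8 = 5.1695; K_W = (4C−1)/(4C−4)+0.615/C = 1.2988; K_s = 1+0.5/C = 1.0967
F_a = (F_max−F_min)/2 = 504 N; F_m = (F_max+F_min)/2 = 1016 N
τ_a = K_W·8F_aD/(πd³) = 1.2988 × 47.649 = 61.889 MPa
τ_m = K_s·8F_mD/(πd³) = 1.0967 × 96.054 = 105.34 MPa
Soderberg: 1/n_f = τ_a/S_se + τ_m/S_sy = 61.889/448 + 105.34/756 = 0.13814 + 0.13935 = 0.27749
n_f = 1/0.27749 = 3.604

3.60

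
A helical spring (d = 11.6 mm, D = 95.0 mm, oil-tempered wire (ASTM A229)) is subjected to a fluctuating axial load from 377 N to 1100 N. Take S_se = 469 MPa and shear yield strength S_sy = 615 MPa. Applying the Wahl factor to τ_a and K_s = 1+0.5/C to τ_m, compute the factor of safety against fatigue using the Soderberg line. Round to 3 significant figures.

C = D/d = 95.0/11.6 = 8.1897; K_W = (4C−1)/(4C−4)+0.615/C = 1.1794; K_s = 1+0.5/C = 1.0611
F_a = (F_max−F_min)/2 = 361.5 N; F_m = (F_max+F_min)/2 = 738.5 N
τ_a = K_W·8F_aD/(πd³) = 1.1794 × 56.027 = 66.079 MPa
τ_m = K_s·8F_mD/(πd³) = 1.0611 × 114.46 = 121.44 MPa
Soderberg: 1/n_f = τ_a/S_se + τ_m/S_sy = 66.079/469 + 121.44/615 = 0.14089 + 0.19747 = 0.33836
n_f = 1/0.33836 = 2.955

2.96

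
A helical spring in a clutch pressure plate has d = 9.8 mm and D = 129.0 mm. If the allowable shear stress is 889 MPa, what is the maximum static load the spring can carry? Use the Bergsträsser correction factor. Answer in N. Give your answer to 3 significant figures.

C = D/d = 129.0/9.8 = 13.1633
K_B = (4C+2)/(4C−3) = 54.653/49.653 = 1.1007
τ_max = K·8FD/(πd³) → F_max = τ_allow·πd³/(8DK)
F_max = 889·π·9.8³/(8·129.0·1.1007) = 2.6286e+06/1135.9 = 2314.1 N

2310 N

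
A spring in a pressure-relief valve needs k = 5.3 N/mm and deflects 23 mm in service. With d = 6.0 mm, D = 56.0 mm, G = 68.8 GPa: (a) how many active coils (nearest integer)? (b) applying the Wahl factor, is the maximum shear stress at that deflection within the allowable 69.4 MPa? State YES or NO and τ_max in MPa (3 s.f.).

(a) 12 coils; (b) NO, τ_max = 92.8 MPa

N_a = Gd⁴/(8D³k) = (68.8×10³)(6.0⁴)/(8·56.0³·5.3) = 11.97 → N_a = 12
Actual rate k = Gd⁴/(8D³·12) = 5.2888 N/mm
Working load F = kδ = 5.2888·23 = 121.64 N
C = 56.0/6.0 = 9.3333; K_W = (4C−1)/(4C−4)+0.615/C = 1.1559
τ_max = K_W·8FD/(πd³) = 1.1559·80.308 = 92.828 MPa
τ_max > 69.4 MPa → exceeds allowable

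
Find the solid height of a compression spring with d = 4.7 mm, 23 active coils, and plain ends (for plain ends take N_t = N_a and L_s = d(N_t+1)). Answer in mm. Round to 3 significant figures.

plain ends: N_t = N_a = 23
L_s = d·(N_t+1) = 4.7 × 24 = 112.8 mm

113 mm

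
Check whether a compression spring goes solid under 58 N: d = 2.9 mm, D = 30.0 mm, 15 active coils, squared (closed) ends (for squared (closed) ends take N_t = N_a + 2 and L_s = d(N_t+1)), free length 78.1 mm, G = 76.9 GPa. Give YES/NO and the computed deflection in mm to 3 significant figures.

k = Gd⁴/(8D³N_a) = (76.9×10³)(2.9⁴)/(8·30.0³·15) = 1.6787 N/mm
N_t = 17; L_s = 2.9·18 = 52.2 mm; δ_solid = L₀ − L_s = 78.1 − 52.2 = 25.9 mm
δ = F/k = 58/1.6787 = 34.551 mm
δ ≥ δ_solid → spring goes solid

YES, δ = 34.6 mm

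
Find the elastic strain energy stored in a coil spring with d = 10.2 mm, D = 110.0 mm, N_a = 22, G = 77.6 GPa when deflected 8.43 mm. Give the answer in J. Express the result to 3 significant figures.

k = Gd⁴/(8D³N_a) = (77.6×10³)(10.2⁴)/(8·110.0³·22) = 3.5857 N/mm
U = ½kδ² = 0.5 × 3.5857 × 8.43² = 127.41 N·mm = 0.12741 J

0.127 J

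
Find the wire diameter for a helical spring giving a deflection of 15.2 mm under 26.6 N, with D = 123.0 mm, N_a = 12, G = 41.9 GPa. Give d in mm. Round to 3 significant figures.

Required rate k = F/δ = 26.6/15.2 = 1.75 N/mm
d = (8D³N_a·k / G)^(1/4) = (8·123.0³·12·1.75 / (41.9×10³))^0.25
  = (7461.2)^0.25 = 9.2940 mm

9.29 mm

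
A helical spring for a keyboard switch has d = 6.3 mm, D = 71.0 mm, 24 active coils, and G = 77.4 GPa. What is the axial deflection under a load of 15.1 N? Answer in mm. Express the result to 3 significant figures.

8.51 mm

k = Gd⁴/(8D³N_a) = (77.4×10³)(6.3⁴)/(8·71.0³·24) = 1.7743 N/mm
δ = F/k = 15.1 / 1.7743 = 8.5104 mm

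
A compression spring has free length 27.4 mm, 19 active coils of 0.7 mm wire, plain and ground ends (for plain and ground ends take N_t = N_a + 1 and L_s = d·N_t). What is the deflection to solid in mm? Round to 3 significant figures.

N_t = 20; L_s = 0.7·20 = 14 mm
δ_solid = L₀ − L_s = 27.4 − 14 = 13.4 mm

13.4 mm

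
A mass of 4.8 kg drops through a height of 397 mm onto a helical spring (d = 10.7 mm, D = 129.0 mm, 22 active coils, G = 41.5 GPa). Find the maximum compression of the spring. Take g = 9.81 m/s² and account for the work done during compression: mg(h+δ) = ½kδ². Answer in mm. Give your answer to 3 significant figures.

k = Gd⁴/(8D³N_a) = (41.5×10³)(10.7⁴)/(8·129.0³·22) = 1.4398 N/mm
W = mg = 4.8 × 9.81 = 47.088 N
½kδ² − Wδ − Wh = 0 → δ = (W + √(W² + 2kWh))/k
δ = (47.088 + √(2217.3 + 53831))/1.4398 = (47.088 + 236.75)/1.4398 = 197.13 mm

197 mm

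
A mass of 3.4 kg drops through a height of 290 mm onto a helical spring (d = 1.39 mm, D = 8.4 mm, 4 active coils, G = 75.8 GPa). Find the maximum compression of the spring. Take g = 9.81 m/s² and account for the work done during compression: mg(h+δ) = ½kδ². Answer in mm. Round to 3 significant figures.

38.3 mm

k = Gd⁴/(8D³N_a) = (75.8×10³)(1.39⁴)/(8·8.4³·4) = 14.919 N/mm
W = mg = 3.4 × 9.81 = 33.354 N
½kδ² − Wδ − Wh = 0 → δ = (W + √(W² + 2kWh))/k
δ = (33.354 + √(1112.5 + 288613))/14.919 = (33.354 + 538.26)/14.919 = 38.315 mm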